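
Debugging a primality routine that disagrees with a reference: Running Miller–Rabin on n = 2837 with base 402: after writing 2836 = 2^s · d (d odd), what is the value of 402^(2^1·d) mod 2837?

n − 1 = 2836 = 2^2 · 709, so s = 2 and d = 709.
Repeated squaring mod 2837: 402^1 ≡ 402, 402^2 ≡ 2732, 402^4 ≡ 2514, 402^8 ≡ 2197, 402^16 ≡ 1072, 402^32 ≡ 199, 402^64 ≡ 2720, 402^128 ≡ 2341, 402^256 ≡ 2034, 402^512 ≡ 810.
709 = 512 + 128 + 64 + 4 + 1, so 402^709 ≡ 810·2341·2720·2514·402 ≡ 1 (mod 2837).
x_0 = 1.
x_1 = 1^2 mod 2837 = 1.

1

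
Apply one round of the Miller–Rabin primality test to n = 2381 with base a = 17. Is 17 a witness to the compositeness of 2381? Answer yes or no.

no

n − 1 = 2380 = 2^2 · 595, so s = 2 and d = 595.
x_0 = 17^595 mod 2381 = 1.
x_0 = 1, so 17 is not a witness.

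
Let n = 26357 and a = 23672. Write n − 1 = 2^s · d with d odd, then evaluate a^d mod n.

19677

n − 1 = 26356 = 2^2 · 6589, so s = 2 and d = 6589.
Repeated squaring mod 26357: 23672^1 ≡ 23672, 23672^2 ≡ 13764, 23672^4 ≡ 19937, 23672^8 ≡ 20409, 23672^16 ≡ 7610, 23672^32 ≡ 5771, 23672^64 ≡ 15550, 23672^128 ≡ 3382, 23672^256 ≡ 25343, 23672^512 ≡ 273, 23672^1024 ≡ 21815, 23672^2048 ≡ 18590, 23672^4096 ≡ 21473.
6589 = 4096 + 2048 + 256 + 128 + 32 + 16 + 8 + 4 + 1, so 23672^6589 ≡ 21473·18590·25343·3382·5771·7610·20409·19937·23672 ≡ 19677 (mod 26357).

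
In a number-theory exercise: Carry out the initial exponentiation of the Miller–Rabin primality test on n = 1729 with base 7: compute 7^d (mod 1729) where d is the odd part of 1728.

343

n − 1 = 1728 = 2^6 · 27, so s = 6 and d = 27.
Repeated squaring mod 1729: 7^1 ≡ 7, 7^2 ≡ 49, 7^4 ≡ 672, 7^8 ≡ 315, 7^16 ≡ 672.
27 = 16 + 8 + 2 + 1, so 7^27 ≡ 672·315·49·7 ≡ 343 (mod 1729).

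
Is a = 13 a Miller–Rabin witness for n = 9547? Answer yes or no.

no

n − 1 = 9546 = 2^1 · 4773, so s = 1 and d = 4773.
Repeated squaring mod 9547: 13^1 ≡ 13, 13^2 ≡ 169, 13^4 ≡ 9467, 13^8 ≡ 6400, 13^16 ≡ 3370, 13^32 ≡ 5517, 13^64 ≡ 1453, 13^128 ≡ 1322, 13^256 ≡ 583, 13^512 ≡ 5744, 13^1024 ≡ 8651, 13^2048 ≡ 868, 13^4096 ≡ 8758.
4773 = 4096 + 512 + 128 + 32 + 4 + 1, so 13^4773 ≡ 8758·5744·1322·5517·9467·13 ≡ 9546 (mod 9547).
x_0 = 13^4773 mod 9547 = 9546.
x_0 = 9546 ≡ −1, so 13 is not a witness.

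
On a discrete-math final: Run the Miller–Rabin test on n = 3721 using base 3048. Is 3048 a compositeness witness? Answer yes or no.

n − 1 = 3720 = 2^3 · 465, so s = 3 and d = 465.
x_0 = 3048^465 mod 3721 = 682.
x_0 is neither 1 nor 3720, so continue squaring.
x_1 = 682^2 mod 3721 = 3720.
x_1 ≡ −1, so 3048 is not a witness.

no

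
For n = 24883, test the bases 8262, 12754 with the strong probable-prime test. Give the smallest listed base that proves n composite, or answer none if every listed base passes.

n − 1 = 24882 = 2^1 · 12441, so s = 1 and d = 12441.
Base 8262: x_0 = 8262^12441 mod 24883 = 8451. x_0 ∉ {1, 24882} and s = 1, so 8262 is a Miller–Rabin witness and 24883 is composite.
Base 12754: x_0 = 12754^12441 mod 24883 = 6694. x_0 ∉ {1, 24882} and s = 1, so 12754 is a Miller–Rabin witness and 24883 is composite.
The smallest witness among the given bases is 8262.

8262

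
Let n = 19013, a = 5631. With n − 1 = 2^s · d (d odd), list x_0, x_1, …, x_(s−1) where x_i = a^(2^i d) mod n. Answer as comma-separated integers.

1, 1

n − 1 = 19012 = 2^2 · 4753, so s = 2 and d = 4753.
x_0 = 5631^4753 mod 19013 = 1.
x_1 = 1^2 mod 19013 = 1.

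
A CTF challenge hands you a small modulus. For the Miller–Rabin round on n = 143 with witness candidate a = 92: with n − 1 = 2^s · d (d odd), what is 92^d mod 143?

n − 1 = 142 = 2^1 · 71, so s = 1 and d = 71.
92^71 mod 143 = 92.

92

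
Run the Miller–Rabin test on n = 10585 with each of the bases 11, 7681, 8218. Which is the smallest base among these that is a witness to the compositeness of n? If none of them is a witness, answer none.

n − 1 = 10584 = 2^3 · 1323, so s = 3 and d = 1323.
Base 11: x_0 = 11^1323 mod 10585 = 7436. x_0 is neither 1 nor 10584, so continue squaring. x_1 = 7436^2 mod 10585 = 8641. x_2 = 8641^2 mod 10585 = 291. Reached i = s−1 = 2 without hitting −1: 11 is a Miller–Rabin witness and 10585 is composite.
Base 7681: x_0 = 7681^1323 mod 10585 = 1. x_0 = 1, so 7681 is not a witness.
Base 8218: x_0 = 8218^1323 mod 10585 = 3202. x_0 is neither 1 nor 10584, so continue squaring. x_1 = 3202^2 mod 10585 = 6524. x_2 = 6524^2 mod 10585 = 291. Reached i = s−1 = 2 without hitting −1: 8218 is a Miller–Rabin witness and 10585 is composite.
The smallest witness among the given bases is 11.

11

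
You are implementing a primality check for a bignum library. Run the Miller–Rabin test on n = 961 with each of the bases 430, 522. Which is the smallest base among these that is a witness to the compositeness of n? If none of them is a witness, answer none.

none

n − 1 = 960 = 2^6 · 15, so s = 6 and d = 15.
Base 430: x_0 = 430^15 mod 961 = 960. x_0 = 960 ≡ −1, so 430 is not a witness.
Base 522: x_0 = 522^15 mod 961 = 960. x_0 = 960 ≡ −1, so 522 is not a witness.
No listed base is a witness for 961.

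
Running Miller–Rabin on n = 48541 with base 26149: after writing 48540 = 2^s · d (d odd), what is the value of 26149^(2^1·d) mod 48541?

48540

n − 1 = 48540 = 2^2 · 12135, so s = 2 and d = 12135.
x_0 = 26149^12135 mod 48541 = 40893.
x_1 = 40893^2 mod 48541 = 48540.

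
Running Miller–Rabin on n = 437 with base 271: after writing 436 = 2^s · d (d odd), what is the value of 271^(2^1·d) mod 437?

196

n − 1 = 436 = 2^2 · 109, so s = 2 and d = 109.
x_0 = 271^109 mod 437 = 423.
x_1 = 423^2 mod 437 = 196.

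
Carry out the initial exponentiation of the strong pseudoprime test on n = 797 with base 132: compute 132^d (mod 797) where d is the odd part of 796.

215

n − 1 = 796 = 2^2 · 199, so s = 2 and d = 199.
132^199 mod 797 = 215.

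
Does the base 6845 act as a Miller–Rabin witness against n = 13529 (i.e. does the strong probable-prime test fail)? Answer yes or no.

yes

n − 1 = 13528 = 2^3 · 1691, so s = 3 and d = 1691.
x_0 = 6845^1691 mod 13529 = 10757.
x_0 is neither 1 nor 13528, so continue squaring.
x_1 = 10757^2 mod 13529 = 13041.
x_2 = 13041^2 mod 13529 = 8151.
Reached i = s−1 = 2 without hitting −1: 6845 is a Miller–Rabin witness and 13529 is composite.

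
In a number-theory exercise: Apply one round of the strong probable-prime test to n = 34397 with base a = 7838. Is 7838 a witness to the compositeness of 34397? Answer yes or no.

n − 1 = 34396 = 2^2 · 8599, so s = 2 and d = 8599.
x_0 = 7838^8599 mod 34397 = 13213.
x_0 is neither 1 nor 34396, so continue squaring.
x_1 = 13213^2 mod 34397 = 18594.
Reached i = s−1 = 1 without hitting −1: 7838 is a Miller–Rabin witness and 34397 is composite.

yes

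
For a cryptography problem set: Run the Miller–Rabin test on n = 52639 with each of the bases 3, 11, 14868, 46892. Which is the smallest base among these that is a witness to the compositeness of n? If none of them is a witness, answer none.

n − 1 = 52638 = 2^1 · 26319, so s = 1 and d = 26319.
Base 3: x_0 = 3^26319 mod 52639 = 52638. x_0 = 52638 ≡ −1, so 3 is not a witness.
Base 11: x_0 = 11^26319 mod 52639 = 52638. x_0 = 52638 ≡ −1, so 11 is not a witness.
Base 14868: x_0 = 14868^26319 mod 52639 = 1. x_0 = 1, so 14868 is not a witness.
Base 46892: x_0 = 46892^26319 mod 52639 = 52638. x_0 = 52638 ≡ −1, so 46892 is not a witness.
No listed base is a witness for 52639.

none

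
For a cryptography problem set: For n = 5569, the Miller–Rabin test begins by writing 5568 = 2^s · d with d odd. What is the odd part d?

Halving: 5568 → 2784 → 1392 → 696 → 348 → 174 → 87; 87 is odd.
So 5568 = 2^6 · 87.

87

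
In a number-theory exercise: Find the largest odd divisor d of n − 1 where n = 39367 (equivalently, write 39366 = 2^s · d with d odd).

19683

Halving: 39366 → 19683; 19683 is odd.
So 39366 = 2^1 · 19683.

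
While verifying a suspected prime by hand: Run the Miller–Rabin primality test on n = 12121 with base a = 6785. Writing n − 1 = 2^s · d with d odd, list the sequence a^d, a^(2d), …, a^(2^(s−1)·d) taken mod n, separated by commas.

n − 1 = 12120 = 2^3 · 1515, so s = 3 and d = 1515.
x_0 = 6785^1515 mod 12121 = 11500.
x_1 = 11500^2 mod 12121 = 9890.
x_2 = 9890^2 mod 12121 = 7751.

11500, 9890, 7751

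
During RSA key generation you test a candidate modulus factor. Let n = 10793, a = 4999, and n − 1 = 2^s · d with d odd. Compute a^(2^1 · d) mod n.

n − 1 = 10792 = 2^3 · 1349, so s = 3 and d = 1349.
By repeated squaring, 4999^1349 ≡ 3413 (mod 10793).
x_0 = 3413.
x_1 = 3413^2 mod 10793 = 2922.

2922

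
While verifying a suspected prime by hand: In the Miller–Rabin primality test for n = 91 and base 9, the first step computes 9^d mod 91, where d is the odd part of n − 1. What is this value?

1

n − 1 = 90 = 2^1 · 45, so s = 1 and d = 45.
Repeated squaring mod 91: 9^1 ≡ 9, 9^2 ≡ 81, 9^4 ≡ 9, 9^8 ≡ 81, 9^16 ≡ 9, 9^32 ≡ 81.
45 = 32 + 8 + 4 + 1, so 9^45 ≡ 81·81·9·9 ≡ 1 (mod 91).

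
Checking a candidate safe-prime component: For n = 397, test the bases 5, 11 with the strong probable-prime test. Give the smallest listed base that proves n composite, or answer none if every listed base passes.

none

n − 1 = 396 = 2^2 · 99, so s = 2 and d = 99.
Base 5: x_0 = 5^99 mod 397 = 334. x_0 is neither 1 nor 396, so continue squaring. x_1 = 334^2 mod 397 = 396. x_1 ≡ −1, so 5 is not a witness.
Base 11: x_0 = 11^99 mod 397 = 1. x_0 = 1, so 11 is not a witness.
No listed base is a witness for 397.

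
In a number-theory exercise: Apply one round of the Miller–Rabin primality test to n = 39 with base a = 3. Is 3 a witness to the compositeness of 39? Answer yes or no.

yes

n − 1 = 38 = 2^1 · 19, so s = 1 and d = 19.
x_0 = 3^19 mod 39 = 3.
x_0 ∉ {1, 38} and s = 1, so 3 is a Miller–Rabin witness and 39 is composite.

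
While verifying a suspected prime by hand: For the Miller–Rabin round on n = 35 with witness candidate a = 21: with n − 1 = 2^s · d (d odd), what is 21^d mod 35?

n − 1 = 34 = 2^1 · 17, so s = 1 and d = 17.
21^17 mod 35 = 21.

21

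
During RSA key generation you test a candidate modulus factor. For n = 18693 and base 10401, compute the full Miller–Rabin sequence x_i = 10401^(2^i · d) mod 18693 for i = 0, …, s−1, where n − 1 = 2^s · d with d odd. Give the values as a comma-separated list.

n − 1 = 18692 = 2^2 · 4673, so s = 2 and d = 4673.
x_0 = 10401^4673 mod 18693 = 6669.
x_1 = 6669^2 mod 18693 = 4914.

6669, 4914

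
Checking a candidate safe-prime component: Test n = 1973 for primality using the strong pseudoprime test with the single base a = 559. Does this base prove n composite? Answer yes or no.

no

n − 1 = 1972 = 2^2 · 493, so s = 2 and d = 493.
Repeated squaring mod 1973: 559^1 ≡ 559, 559^2 ≡ 747, 559^4 ≡ 1623, 559^8 ≡ 174, 559^16 ≡ 681, 559^32 ≡ 106, 559^64 ≡ 1371, 559^128 ≡ 1345, 559^256 ≡ 1757.
493 = 256 + 128 + 64 + 32 + 8 + 4 + 1, so 559^493 ≡ 1757·1345·1371·106·174·1623·559 ≡ 1972 (mod 1973).
x_0 = 559^493 mod 1973 = 1972.
x_0 = 1972 ≡ −1, so 559 is not a witness.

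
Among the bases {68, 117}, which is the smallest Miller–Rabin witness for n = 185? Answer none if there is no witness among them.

n − 1 = 184 = 2^3 · 23, so s = 3 and d = 23.
Base 68: x_0 = 68^23 mod 185 = 117. x_0 is neither 1 nor 184, so continue squaring. x_1 = 117^2 mod 185 = 184. x_1 ≡ −1, so 68 is not a witness.
Base 117: x_0 = 117^23 mod 185 = 68. x_0 is neither 1 nor 184, so continue squaring. x_1 = 68^2 mod 185 = 184. x_1 ≡ −1, so 117 is not a witness.
No listed base is a witness for 185.

none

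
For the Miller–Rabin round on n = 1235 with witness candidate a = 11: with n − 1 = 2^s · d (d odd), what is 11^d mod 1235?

501

n − 1 = 1234 = 2^1 · 617, so s = 1 and d = 617.
11^617 mod 1235 = 501.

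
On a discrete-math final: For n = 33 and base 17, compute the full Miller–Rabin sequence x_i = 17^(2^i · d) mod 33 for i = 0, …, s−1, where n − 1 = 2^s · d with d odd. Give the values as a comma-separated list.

17, 25, 31, 4, 16

n − 1 = 32 = 2^5 · 1, so s = 5 and d = 1.
x_0 = 17^1 mod 33 = 17.
x_1 = 17^2 mod 33 = 25.
x_2 = 25^2 mod 33 = 31.
x_3 = 31^2 mod 33 = 4.
x_4 = 4^2 mod 33 = 16.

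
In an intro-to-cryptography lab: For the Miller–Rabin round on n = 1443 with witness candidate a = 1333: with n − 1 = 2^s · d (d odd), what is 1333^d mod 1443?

n − 1 = 1442 = 2^1 · 721, so s = 1 and d = 721.
Repeated squaring mod 1443: 1333^1 ≡ 1333, 1333^2 ≡ 556, 1333^4 ≡ 334, 1333^8 ≡ 445, 1333^16 ≡ 334, 1333^32 ≡ 445, 1333^64 ≡ 334, 1333^128 ≡ 445, 1333^256 ≡ 334, 1333^512 ≡ 445.
721 = 512 + 128 + 64 + 16 + 1, so 1333^721 ≡ 445·445·334·334·1333 ≡ 1333 (mod 1443).

1333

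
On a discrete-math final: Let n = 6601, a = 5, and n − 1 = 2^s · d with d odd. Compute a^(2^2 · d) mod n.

n − 1 = 6600 = 2^3 · 825, so s = 3 and d = 825.
x_0 = 5^825 mod 6601 = 3863.
x_1 = 3863^2 mod 6601 = 4509.
x_2 = 4509^2 mod 6601 = 1.

1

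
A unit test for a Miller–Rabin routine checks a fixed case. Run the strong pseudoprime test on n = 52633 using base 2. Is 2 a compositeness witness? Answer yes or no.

no

n − 1 = 52632 = 2^3 · 6579, so s = 3 and d = 6579.
x_0 = 2^6579 mod 52633 = 1.
x_0 = 1, so 2 is not a witness.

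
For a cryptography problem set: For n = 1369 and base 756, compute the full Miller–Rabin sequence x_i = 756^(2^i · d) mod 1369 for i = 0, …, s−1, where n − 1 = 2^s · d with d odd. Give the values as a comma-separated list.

741, 112, 223

n − 1 = 1368 = 2^3 · 171, so s = 3 and d = 171.
x_0 = 756^171 mod 1369 = 741.
x_1 = 741^2 mod 1369 = 112.
x_2 = 112^2 mod 1369 = 223.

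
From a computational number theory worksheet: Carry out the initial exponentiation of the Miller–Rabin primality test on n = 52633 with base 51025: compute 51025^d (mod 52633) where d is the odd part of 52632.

15037

n − 1 = 52632 = 2^3 · 6579, so s = 3 and d = 6579.
51025^6579 mod 52633 = 15037.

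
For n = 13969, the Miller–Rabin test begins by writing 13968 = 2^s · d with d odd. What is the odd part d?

Halving: 13968 → 6984 → 3492 → 1746 → 873; 873 is odd.
So 13968 = 2^4 · 873.

873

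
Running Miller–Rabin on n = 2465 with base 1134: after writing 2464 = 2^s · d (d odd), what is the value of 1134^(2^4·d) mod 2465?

1

n − 1 = 2464 = 2^5 · 77, so s = 5 and d = 77.
x_0 = 1134^77 mod 2465 = 1119.
x_1 = 1119^2 mod 2465 = 2406.
x_2 = 2406^2 mod 2465 = 1016.
x_3 = 1016^2 mod 2465 = 1886.
x_4 = 1886^2 mod 2465 = 1.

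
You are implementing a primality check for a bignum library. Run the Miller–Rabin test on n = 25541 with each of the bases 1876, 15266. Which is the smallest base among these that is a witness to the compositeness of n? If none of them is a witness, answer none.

none

n − 1 = 25540 = 2^2 · 6385, so s = 2 and d = 6385.
Base 1876: x_0 = 1876^6385 mod 25541 = 1574. x_0 is neither 1 nor 25540, so continue squaring. x_1 = 1574^2 mod 25541 = 25540. x_1 ≡ −1, so 1876 is not a witness.
Base 15266: x_0 = 15266^6385 mod 25541 = 1574. x_0 is neither 1 nor 25540, so continue squaring. x_1 = 1574^2 mod 25541 = 25540. x_1 ≡ −1, so 15266 is not a witness.
No listed base is a witness for 25541.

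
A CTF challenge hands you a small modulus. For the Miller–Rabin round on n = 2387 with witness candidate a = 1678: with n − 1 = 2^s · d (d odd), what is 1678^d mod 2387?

n − 1 = 2386 = 2^1 · 1193, so s = 1 and d = 1193.
1678^1193 mod 2387 = 1459.

1459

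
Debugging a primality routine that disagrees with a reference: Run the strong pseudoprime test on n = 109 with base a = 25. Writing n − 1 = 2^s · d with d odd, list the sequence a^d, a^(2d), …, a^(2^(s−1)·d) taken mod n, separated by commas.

n − 1 = 108 = 2^2 · 27, so s = 2 and d = 27.
x_0 = 25^27 mod 109 = 1.
x_1 = 1^2 mod 109 = 1.

1, 1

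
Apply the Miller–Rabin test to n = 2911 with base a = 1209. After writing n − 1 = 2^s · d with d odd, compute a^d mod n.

829

n − 1 = 2910 = 2^1 · 1455, so s = 1 and d = 1455.
1209^1455 mod 2911 = 829.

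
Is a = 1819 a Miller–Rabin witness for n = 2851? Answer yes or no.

n − 1 = 2850 = 2^1 · 1425, so s = 1 and d = 1425.
x_0 = 1819^1425 mod 2851 = 1.
x_0 = 1, so 1819 is not a witness.

no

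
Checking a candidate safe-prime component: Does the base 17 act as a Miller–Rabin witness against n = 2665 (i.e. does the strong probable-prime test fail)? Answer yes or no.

yes

n − 1 = 2664 = 2^3 · 333, so s = 3 and d = 333.
x_0 = 17^333 mod 2665 = 2482.
x_0 is neither 1 nor 2664, so continue squaring.
x_1 = 2482^2 mod 2665 = 1509.
x_2 = 1509^2 mod 2665 = 1171.
Reached i = s−1 = 2 without hitting −1: 17 is a Miller–Rabin witness and 2665 is composite.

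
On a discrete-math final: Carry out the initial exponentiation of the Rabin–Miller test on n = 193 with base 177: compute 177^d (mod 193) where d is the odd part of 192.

150

n − 1 = 192 = 2^6 · 3, so s = 6 and d = 3.
177^3 mod 193 = 150.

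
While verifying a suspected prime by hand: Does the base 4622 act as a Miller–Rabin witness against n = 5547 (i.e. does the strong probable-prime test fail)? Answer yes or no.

n − 1 = 5546 = 2^1 · 2773, so s = 1 and d = 2773.
x_0 = 4622^2773 mod 5547 = 1268.
x_0 ∉ {1, 5546} and s = 1, so 4622 is a Miller–Rabin witness and 5547 is composite.

yes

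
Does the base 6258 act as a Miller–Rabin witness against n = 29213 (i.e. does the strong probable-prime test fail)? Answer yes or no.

yes

n − 1 = 29212 = 2^2 · 7303, so s = 2 and d = 7303.
x_0 = 6258^7303 mod 29213 = 11269.
x_0 is neither 1 nor 29212, so continue squaring.
x_1 = 11269^2 mod 29213 = 1450.
Reached i = s−1 = 1 without hitting −1: 6258 is a Miller–Rabin witness and 29213 is composite.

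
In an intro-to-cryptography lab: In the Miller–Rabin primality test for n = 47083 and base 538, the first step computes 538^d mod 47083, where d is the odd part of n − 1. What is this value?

33770

n − 1 = 47082 = 2^1 · 23541, so s = 1 and d = 23541.
By repeated squaring, 538^23541 ≡ 33770 (mod 47083).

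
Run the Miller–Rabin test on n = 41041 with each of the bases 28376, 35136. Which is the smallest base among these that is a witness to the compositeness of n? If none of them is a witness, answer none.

none

n − 1 = 41040 = 2^4 · 2565, so s = 4 and d = 2565.
Base 28376: x_0 = 28376^2565 mod 41041 = 41040. x_0 = 41040 ≡ −1, so 28376 is not a witness.
Base 35136: x_0 = 35136^2565 mod 41041 = 41040. x_0 = 41040 ≡ −1, so 35136 is not a witness.
No listed base is a witness for 41041.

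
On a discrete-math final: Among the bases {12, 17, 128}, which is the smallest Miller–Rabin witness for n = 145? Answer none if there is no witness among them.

n − 1 = 144 = 2^4 · 9, so s = 4 and d = 9.
Base 12: x_0 = 12^9 mod 145 = 12. x_0 is neither 1 nor 144, so continue squaring. x_1 = 12^2 mod 145 = 144. x_1 ≡ −1, so 12 is not a witness.
Base 17: x_0 = 17^9 mod 145 = 17. x_0 is neither 1 nor 144, so continue squaring. x_1 = 17^2 mod 145 = 144. x_1 ≡ −1, so 17 is not a witness.
Base 128: x_0 = 128^9 mod 145 = 128. x_0 is neither 1 nor 144, so continue squaring. x_1 = 128^2 mod 145 = 144. x_1 ≡ −1, so 128 is not a witness.
No listed base is a witness for 145.

none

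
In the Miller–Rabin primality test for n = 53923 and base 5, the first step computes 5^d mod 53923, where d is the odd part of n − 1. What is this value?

n − 1 = 53922 = 2^1 · 26961, so s = 1 and d = 26961.
5^26961 mod 53923 = 53922.

53922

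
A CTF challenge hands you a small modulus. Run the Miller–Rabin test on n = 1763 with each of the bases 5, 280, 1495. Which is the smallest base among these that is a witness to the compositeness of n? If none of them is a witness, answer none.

n − 1 = 1762 = 2^1 · 881, so s = 1 and d = 881.
Base 5: x_0 = 5^881 mod 1763 = 456. x_0 ∉ {1, 1762} and s = 1, so 5 is a Miller–Rabin witness and 1763 is composite.
Base 280: x_0 = 280^881 mod 1763 = 690. x_0 ∉ {1, 1762} and s = 1, so 280 is a Miller–Rabin witness and 1763 is composite.
Base 1495: x_0 = 1495^881 mod 1763 = 675. x_0 ∉ {1, 1762} and s = 1, so 1495 is a Miller–Rabin witness and 1763 is composite.
The smallest witness among the given bases is 5.

5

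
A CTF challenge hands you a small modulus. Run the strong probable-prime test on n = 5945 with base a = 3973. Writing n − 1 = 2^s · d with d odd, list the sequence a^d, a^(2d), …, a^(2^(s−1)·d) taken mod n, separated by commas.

5307, 2784, 4321

n − 1 = 5944 = 2^3 · 743, so s = 3 and d = 743.
x_0 = 3973^743 mod 5945 = 5307.
x_1 = 5307^2 mod 5945 = 2784.
x_2 = 2784^2 mod 5945 = 4321.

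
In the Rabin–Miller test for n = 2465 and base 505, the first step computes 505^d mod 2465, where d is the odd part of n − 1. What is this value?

1085

n − 1 = 2464 = 2^5 · 77, so s = 5 and d = 77.
505^77 mod 2465 = 1085.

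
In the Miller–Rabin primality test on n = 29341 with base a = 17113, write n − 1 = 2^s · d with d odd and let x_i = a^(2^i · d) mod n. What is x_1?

29340

n − 1 = 29340 = 2^2 · 7335, so s = 2 and d = 7335.
Repeated squaring mod 29341: 17113^1 ≡ 17113, 17113^2 ≡ 2248, 17113^4 ≡ 6852, 17113^8 ≡ 4304, 17113^16 ≡ 10245, 17113^32 ≡ 7268, 17113^64 ≡ 10024, 17113^128 ≡ 16992, 17113^256 ≡ 12624, 17113^512 ≡ 14405, 17113^1024 ≡ 4473, 17113^2048 ≡ 26508, 17113^4096 ≡ 15796.
7335 = 4096 + 2048 + 1024 + 128 + 32 + 4 + 2 + 1, so 17113^7335 ≡ 15796·26508·4473·16992·7268·6852·2248·17113 ≡ 18494 (mod 29341).
x_0 = 18494.
x_1 = 18494^2 mod 29341 = 29340.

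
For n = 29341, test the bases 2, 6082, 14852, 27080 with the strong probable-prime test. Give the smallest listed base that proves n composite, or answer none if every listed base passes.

none

n − 1 = 29340 = 2^2 · 7335, so s = 2 and d = 7335.
Base 2: x_0 = 2^7335 mod 29341 = 26424. x_0 is neither 1 nor 29340, so continue squaring. x_1 = 26424^2 mod 29341 = 29340. x_1 ≡ −1, so 2 is not a witness.
Base 6082: x_0 = 6082^7335 mod 29341 = 10847. x_0 is neither 1 nor 29340, so continue squaring. x_1 = 10847^2 mod 29341 = 29340. x_1 ≡ −1, so 6082 is not a witness.
Base 14852: x_0 = 14852^7335 mod 29341 = 15361. x_0 is neither 1 nor 29340, so continue squaring. x_1 = 15361^2 mod 29341 = 29340. x_1 ≡ −1, so 14852 is not a witness.
Base 27080: x_0 = 27080^7335 mod 29341 = 1. x_0 = 1, so 27080 is not a witness.
No listed base is a witness for 29341.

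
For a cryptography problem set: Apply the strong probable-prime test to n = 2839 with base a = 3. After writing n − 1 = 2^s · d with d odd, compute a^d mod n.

n − 1 = 2838 = 2^1 · 1419, so s = 1 and d = 1419.
3^1419 mod 2839 = 1384.

1384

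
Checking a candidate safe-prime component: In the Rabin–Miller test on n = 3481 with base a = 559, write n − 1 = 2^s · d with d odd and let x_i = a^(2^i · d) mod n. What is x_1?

n − 1 = 3480 = 2^3 · 435, so s = 3 and d = 435.
x_0 = 559^435 mod 3481 = 1.
x_1 = 1^2 mod 3481 = 1.

1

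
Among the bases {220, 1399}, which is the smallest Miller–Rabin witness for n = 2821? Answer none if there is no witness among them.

n − 1 = 2820 = 2^2 · 705, so s = 2 and d = 705.
Base 220: x_0 = 220^705 mod 2821 = 2820. x_0 = 2820 ≡ −1, so 220 is not a witness.
Base 1399: x_0 = 1399^705 mod 2821 = 125. x_0 is neither 1 nor 2820, so continue squaring. x_1 = 125^2 mod 2821 = 1520. Reached i = s−1 = 1 without hitting −1: 1399 is a Miller–Rabin witness and 2821 is composite.
The smallest witness among the given bases is 1399.

1399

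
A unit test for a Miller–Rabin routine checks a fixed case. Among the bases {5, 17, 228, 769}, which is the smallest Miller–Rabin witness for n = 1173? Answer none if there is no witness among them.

n − 1 = 1172 = 2^2 · 293, so s = 2 and d = 293.
Base 5: x_0 = 5^293 mod 1173 = 983. x_0 is neither 1 nor 1172, so continue squaring. x_1 = 983^2 mod 1173 = 910. Reached i = s−1 = 1 without hitting −1: 5 is a Miller–Rabin witness and 1173 is composite.
Base 17: x_0 = 17^293 mod 1173 = 986. x_0 is neither 1 nor 1172, so continue squaring. x_1 = 986^2 mod 1173 = 952. Reached i = s−1 = 1 without hitting −1: 17 is a Miller–Rabin witness and 1173 is composite.
Base 228: x_0 = 228^293 mod 1173 = 861. x_0 is neither 1 nor 1172, so continue squaring. x_1 = 861^2 mod 1173 = 1158. Reached i = s−1 = 1 without hitting −1: 228 is a Miller–Rabin witness and 1173 is composite.
Base 769: x_0 = 769^293 mod 1173 = 106. x_0 is neither 1 nor 1172, so continue squaring. x_1 = 106^2 mod 1173 = 679. Reached i = s−1 = 1 without hitting −1: 769 is a Miller–Rabin witness and 1173 is composite.
The smallest witness among the given bases is 5.

5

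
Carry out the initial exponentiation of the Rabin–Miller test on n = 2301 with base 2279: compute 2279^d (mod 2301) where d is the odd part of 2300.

23

n − 1 = 2300 = 2^2 · 575, so s = 2 and d = 575.
Repeated squaring mod 2301: 2279^1 ≡ 2279, 2279^2 ≡ 484, 2279^4 ≡ 1855, 2279^8 ≡ 1030, 2279^16 ≡ 139, 2279^32 ≡ 913, 2279^64 ≡ 607, 2279^128 ≡ 289, 2279^256 ≡ 685, 2279^512 ≡ 2122.
575 = 512 + 32 + 16 + 8 + 4 + 2 + 1, so 2279^575 ≡ 2122·913·139·1030·1855·484·2279 ≡ 23 (mod 2301).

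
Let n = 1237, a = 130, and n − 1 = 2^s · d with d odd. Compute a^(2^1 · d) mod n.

1236

n − 1 = 1236 = 2^2 · 309, so s = 2 and d = 309.
x_0 = 130^309 mod 1237 = 546.
x_1 = 546^2 mod 1237 = 1236.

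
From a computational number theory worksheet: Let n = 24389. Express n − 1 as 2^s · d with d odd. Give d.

Halving: 24388 → 12194 → 6097; 6097 is odd.
So 24388 = 2^2 · 6097.

6097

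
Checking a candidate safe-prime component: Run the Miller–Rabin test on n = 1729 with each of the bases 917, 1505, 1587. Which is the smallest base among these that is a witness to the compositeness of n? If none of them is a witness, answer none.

917

n − 1 = 1728 = 2^6 · 27, so s = 6 and d = 27.
Base 917: x_0 = 917^27 mod 1729 = 343. x_0 is neither 1 nor 1728, so continue squaring. x_1 = 343^2 mod 1729 = 77. x_2 = 77^2 mod 1729 = 742. x_3 = 742^2 mod 1729 = 742. x_4 = 742^2 mod 1729 = 742. x_5 = 742^2 mod 1729 = 742. Reached i = s−1 = 5 without hitting −1: 917 is a Miller–Rabin witness and 1729 is composite.
Base 1505: x_0 = 1505^27 mod 1729 = 77. x_0 is neither 1 nor 1728, so continue squaring. x_1 = 77^2 mod 1729 = 742. x_2 = 742^2 mod 1729 = 742. x_3 = 742^2 mod 1729 = 742. x_4 = 742^2 mod 1729 = 742. x_5 = 742^2 mod 1729 = 742. Reached i = s−1 = 5 without hitting −1: 1505 is a Miller–Rabin witness and 1729 is composite.
Base 1587: x_0 = 1587^27 mod 1729 = 664. x_0 is neither 1 nor 1728, so continue squaring. x_1 = 664^2 mod 1729 = 1. x_1 = 1 but x_0 ≠ ±1, a nontrivial square root of 1 — 1587 is a witness and 1729 is composite.
The smallest witness among the given bases is 917.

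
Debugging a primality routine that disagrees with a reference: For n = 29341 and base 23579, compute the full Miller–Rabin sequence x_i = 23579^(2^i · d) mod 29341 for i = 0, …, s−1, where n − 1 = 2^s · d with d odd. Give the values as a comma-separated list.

n − 1 = 29340 = 2^2 · 7335, so s = 2 and d = 7335.
x_0 = 23579^7335 mod 29341 = 14468.
x_1 = 14468^2 mod 29341 = 4330.

14468, 4330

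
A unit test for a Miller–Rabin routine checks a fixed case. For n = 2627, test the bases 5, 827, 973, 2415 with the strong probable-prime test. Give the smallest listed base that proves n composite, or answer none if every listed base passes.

5

n − 1 = 2626 = 2^1 · 1313, so s = 1 and d = 1313.
Base 5: x_0 = 5^1313 mod 2627 = 1687. x_0 ∉ {1, 2626} and s = 1, so 5 is a Miller–Rabin witness and 2627 is composite.
Base 827: x_0 = 827^1313 mod 2627 = 350. x_0 ∉ {1, 2626} and s = 1, so 827 is a Miller–Rabin witness and 2627 is composite.
Base 973: x_0 = 973^1313 mod 2627 = 841. x_0 ∉ {1, 2626} and s = 1, so 973 is a Miller–Rabin witness and 2627 is composite.
Base 2415: x_0 = 2415^1313 mod 2627 = 285. x_0 ∉ {1, 2626} and s = 1, so 2415 is a Miller–Rabin witness and 2627 is composite.
The smallest witness among the given bases is 5.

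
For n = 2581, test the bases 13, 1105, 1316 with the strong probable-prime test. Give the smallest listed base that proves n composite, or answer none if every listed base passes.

n − 1 = 2580 = 2^2 · 645, so s = 2 and d = 645.
Base 13: x_0 = 13^645 mod 2581 = 216. x_0 is neither 1 nor 2580, so continue squaring. x_1 = 216^2 mod 2581 = 198. Reached i = s−1 = 1 without hitting −1: 13 is a Miller–Rabin witness and 2581 is composite.
Base 1105: x_0 = 1105^645 mod 2581 = 1743. x_0 is neither 1 nor 2580, so continue squaring. x_1 = 1743^2 mod 2581 = 212. Reached i = s−1 = 1 without hitting −1: 1105 is a Miller–Rabin witness and 2581 is composite.
Base 1316: x_0 = 1316^645 mod 2581 = 1896. x_0 is neither 1 nor 2580, so continue squaring. x_1 = 1896^2 mod 2581 = 2064. Reached i = s−1 = 1 without hitting −1: 1316 is a Miller–Rabin witness and 2581 is composite.
The smallest witness among the given bases is 13.

13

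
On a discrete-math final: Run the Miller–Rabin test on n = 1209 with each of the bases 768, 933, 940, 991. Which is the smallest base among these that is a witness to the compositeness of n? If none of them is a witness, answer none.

768

n − 1 = 1208 = 2^3 · 151, so s = 3 and d = 151.
Base 768: x_0 = 768^151 mod 1209 = 768. x_0 is neither 1 nor 1208, so continue squaring. x_1 = 768^2 mod 1209 = 1041. x_2 = 1041^2 mod 1209 = 417. Reached i = s−1 = 2 without hitting −1: 768 is a Miller–Rabin witness and 1209 is composite.
Base 933: x_0 = 933^151 mod 1209 = 933. x_0 is neither 1 nor 1208, so continue squaring. x_1 = 933^2 mod 1209 = 9. x_2 = 9^2 mod 1209 = 81. Reached i = s−1 = 2 without hitting −1: 933 is a Miller–Rabin witness and 1209 is composite.
Base 940: x_0 = 940^151 mod 1209 = 940. x_0 is neither 1 nor 1208, so continue squaring. x_1 = 940^2 mod 1209 = 1030. x_2 = 1030^2 mod 1209 = 607. Reached i = s−1 = 2 without hitting −1: 940 is a Miller–Rabin witness and 1209 is composite.
Base 991: x_0 = 991^151 mod 1209 = 991. x_0 is neither 1 nor 1208, so continue squaring. x_1 = 991^2 mod 1209 = 373. x_2 = 373^2 mod 1209 = 94. Reached i = s−1 = 2 without hitting −1: 991 is a Miller–Rabin witness and 1209 is composite.
The smallest witness among the given bases is 768.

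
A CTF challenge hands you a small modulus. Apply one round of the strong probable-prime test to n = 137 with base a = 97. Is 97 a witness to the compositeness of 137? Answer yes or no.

n − 1 = 136 = 2^3 · 17, so s = 3 and d = 17.
x_0 = 97^17 mod 137 = 10.
x_0 is neither 1 nor 136, so continue squaring.
x_1 = 10^2 mod 137 = 100.
x_2 = 100^2 mod 137 = 136.
x_2 ≡ −1, so 97 is not a witness.

no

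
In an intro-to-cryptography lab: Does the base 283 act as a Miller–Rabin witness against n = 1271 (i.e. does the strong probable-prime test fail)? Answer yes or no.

n − 1 = 1270 = 2^1 · 635, so s = 1 and d = 635.
x_0 = 283^635 mod 1271 = 1.
x_0 = 1, so 283 is not a witness.

no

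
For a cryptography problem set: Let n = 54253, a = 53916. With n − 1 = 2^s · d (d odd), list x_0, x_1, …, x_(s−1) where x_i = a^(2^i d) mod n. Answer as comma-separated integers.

n − 1 = 54252 = 2^2 · 13563, so s = 2 and d = 13563.
x_0 = 53916^13563 mod 54253 = 39172.
x_1 = 39172^2 mod 54253 = 7985.

39172, 7985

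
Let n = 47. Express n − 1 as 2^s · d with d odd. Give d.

Halving: 46 → 23; 23 is odd.
So 46 = 2^1 · 23.

23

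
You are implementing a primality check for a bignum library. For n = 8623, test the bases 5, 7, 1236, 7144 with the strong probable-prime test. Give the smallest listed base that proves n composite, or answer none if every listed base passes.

none

n − 1 = 8622 = 2^1 · 4311, so s = 1 and d = 4311.
Base 5: x_0 = 5^4311 mod 8623 = 8622. x_0 = 8622 ≡ −1, so 5 is not a witness.
Base 7: x_0 = 7^4311 mod 8623 = 1. x_0 = 1, so 7 is not a witness.
Base 1236: x_0 = 1236^4311 mod 8623 = 8622. x_0 = 8622 ≡ −1, so 1236 is not a witness.
Base 7144: x_0 = 7144^4311 mod 8623 = 8622. x_0 = 8622 ≡ −1, so 7144 is not a witness.
No listed base is a witness for 8623.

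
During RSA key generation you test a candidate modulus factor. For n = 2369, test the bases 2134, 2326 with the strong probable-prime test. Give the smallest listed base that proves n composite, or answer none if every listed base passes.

n − 1 = 2368 = 2^6 · 37, so s = 6 and d = 37.
Base 2134: x_0 = 2134^37 mod 2369 = 188. x_0 is neither 1 nor 2368, so continue squaring. x_1 = 188^2 mod 2369 = 2178. x_2 = 2178^2 mod 2369 = 946. x_3 = 946^2 mod 2369 = 1803. x_4 = 1803^2 mod 2369 = 541. x_5 = 541^2 mod 2369 = 1294. Reached i = s−1 = 5 without hitting −1: 2134 is a Miller–Rabin witness and 2369 is composite.
Base 2326: x_0 = 2326^37 mod 2369 = 311. x_0 is neither 1 nor 2368, so continue squaring. x_1 = 311^2 mod 2369 = 1961. x_2 = 1961^2 mod 2369 = 634. x_3 = 634^2 mod 2369 = 1595. x_4 = 1595^2 mod 2369 = 2088. x_5 = 2088^2 mod 2369 = 784. Reached i = s−1 = 5 without hitting −1: 2326 is a Miller–Rabin witness and 2369 is composite.
The smallest witness among the given bases is 2134.

2134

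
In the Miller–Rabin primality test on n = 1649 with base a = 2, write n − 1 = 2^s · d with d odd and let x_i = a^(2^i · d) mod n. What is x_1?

1543

n − 1 = 1648 = 2^4 · 103, so s = 4 and d = 103.
x_0 = 2^103 mod 1649 = 128.
x_1 = 128^2 mod 1649 = 1543.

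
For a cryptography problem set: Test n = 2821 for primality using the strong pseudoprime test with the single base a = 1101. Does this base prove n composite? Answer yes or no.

n − 1 = 2820 = 2^2 · 705, so s = 2 and d = 705.
x_0 = 1101^705 mod 2821 = 1.
x_0 = 1, so 1101 is not a witness.

no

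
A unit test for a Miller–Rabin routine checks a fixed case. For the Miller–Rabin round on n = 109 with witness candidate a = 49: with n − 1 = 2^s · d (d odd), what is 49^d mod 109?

n − 1 = 108 = 2^2 · 27, so s = 2 and d = 27.
By repeated squaring, 49^27 ≡ 1 (mod 109).

1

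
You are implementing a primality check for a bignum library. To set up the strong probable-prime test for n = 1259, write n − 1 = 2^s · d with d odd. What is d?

629

Halving: 1258 → 629; 629 is odd.
So 1258 = 2^1 · 629.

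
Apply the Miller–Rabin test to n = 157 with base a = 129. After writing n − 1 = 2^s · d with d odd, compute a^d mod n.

28

n − 1 = 156 = 2^2 · 39, so s = 2 and d = 39.
Repeated squaring mod 157: 129^1 ≡ 129, 129^2 ≡ 156, 129^4 ≡ 1, 129^8 ≡ 1, 129^16 ≡ 1, 129^32 ≡ 1.
39 = 32 + 4 + 2 + 1, so 129^39 ≡ 1·1·156·129 ≡ 28 (mod 157).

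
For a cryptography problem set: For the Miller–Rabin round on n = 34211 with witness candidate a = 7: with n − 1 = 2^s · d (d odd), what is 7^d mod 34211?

n − 1 = 34210 = 2^1 · 17105, so s = 1 and d = 17105.
Repeated squaring mod 34211: 7^1 ≡ 7, 7^2 ≡ 49, 7^4 ≡ 2401, 7^8 ≡ 17353, 7^16 ≡ 1387, 7^32 ≡ 7953, 7^64 ≡ 28281, 7^128 ≡ 30203, 7^256 ≡ 19105, 7^512 ≡ 3866, 7^1024 ≡ 29960, 7^2048 ≡ 7593, 7^4096 ≡ 8114, 7^8192 ≡ 15032, 7^16384 ≡ 31580.
17105 = 16384 + 512 + 128 + 64 + 16 + 1, so 7^17105 ≡ 31580·3866·30203·28281·1387·7 ≡ 34210 (mod 34211).

34210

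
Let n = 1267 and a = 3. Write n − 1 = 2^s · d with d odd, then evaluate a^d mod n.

27

n − 1 = 1266 = 2^1 · 633, so s = 1 and d = 633.
3^633 mod 1267 = 27.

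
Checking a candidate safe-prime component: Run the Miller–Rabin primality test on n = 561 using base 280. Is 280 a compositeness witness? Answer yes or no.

yes

n − 1 = 560 = 2^4 · 35, so s = 4 and d = 35.
x_0 = 280^35 mod 561 = 529.
x_0 is neither 1 nor 560, so continue squaring.
x_1 = 529^2 mod 561 = 463.
x_2 = 463^2 mod 561 = 67.
x_3 = 67^2 mod 561 = 1.
x_3 = 1 but x_2 ≠ ±1, a nontrivial square root of 1 — 280 is a witness and 561 is composite.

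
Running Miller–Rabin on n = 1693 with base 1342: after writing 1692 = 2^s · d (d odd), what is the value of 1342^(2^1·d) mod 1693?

n − 1 = 1692 = 2^2 · 423, so s = 2 and d = 423.
x_0 = 1342^423 mod 1693 = 1.
x_1 = 1^2 mod 1693 = 1.

1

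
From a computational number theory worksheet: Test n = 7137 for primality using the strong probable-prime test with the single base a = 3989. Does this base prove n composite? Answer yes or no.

yes

n − 1 = 7136 = 2^5 · 223, so s = 5 and d = 223.
x_0 = 3989^223 mod 7137 = 587.
x_0 is neither 1 nor 7136, so continue squaring.
x_1 = 587^2 mod 7137 = 1993.
x_2 = 1993^2 mod 7137 = 3877.
x_3 = 3877^2 mod 7137 = 607.
x_4 = 607^2 mod 7137 = 4462.
Reached i = s−1 = 4 without hitting −1: 3989 is a Miller–Rabin witness and 7137 is composite.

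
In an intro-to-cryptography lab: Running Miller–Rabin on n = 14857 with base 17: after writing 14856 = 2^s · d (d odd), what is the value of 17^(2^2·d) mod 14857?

n − 1 = 14856 = 2^3 · 1857, so s = 3 and d = 1857.
Repeated squaring mod 14857: 17^1 ≡ 17, 17^2 ≡ 289, 17^4 ≡ 9236, 17^8 ≡ 9659, 17^16 ≡ 9178, 17^32 ≡ 11351, 17^64 ≡ 5297, 17^128 ≡ 8193, 17^256 ≡ 1323, 17^512 ≡ 12060, 17^1024 ≡ 8427.
1857 = 1024 + 512 + 256 + 64 + 1, so 17^1857 ≡ 8427·12060·1323·5297·17 ≡ 8017 (mod 14857).
x_0 = 8017.
x_1 = 8017^2 mod 14857 = 907.
x_2 = 907^2 mod 14857 = 5514.

5514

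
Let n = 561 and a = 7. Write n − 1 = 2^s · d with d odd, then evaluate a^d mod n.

241

n − 1 = 560 = 2^4 · 35, so s = 4 and d = 35.
7^35 mod 561 = 241.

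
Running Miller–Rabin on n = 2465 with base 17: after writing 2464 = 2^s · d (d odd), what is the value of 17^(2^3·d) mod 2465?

2176

n − 1 = 2464 = 2^5 · 77, so s = 5 and d = 77.
x_0 = 17^77 mod 2465 = 17.
x_1 = 17^2 mod 2465 = 289.
x_2 = 289^2 mod 2465 = 2176.
x_3 = 2176^2 mod 2465 = 2176.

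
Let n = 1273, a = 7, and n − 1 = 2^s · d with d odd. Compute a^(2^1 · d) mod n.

n − 1 = 1272 = 2^3 · 159, so s = 3 and d = 159.
x_0 = 7^159 mod 1273 = 514.
x_1 = 514^2 mod 1273 = 685.

685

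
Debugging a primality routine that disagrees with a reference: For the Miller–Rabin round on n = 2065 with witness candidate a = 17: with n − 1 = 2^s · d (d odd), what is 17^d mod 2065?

n − 1 = 2064 = 2^4 · 129, so s = 4 and d = 129.
Repeated squaring mod 2065: 17^1 ≡ 17, 17^2 ≡ 289, 17^4 ≡ 921, 17^8 ≡ 1591, 17^16 ≡ 1656, 17^32 ≡ 16, 17^64 ≡ 256, 17^128 ≡ 1521.
129 = 128 + 1, so 17^129 ≡ 1521·17 ≡ 1077 (mod 2065).

1077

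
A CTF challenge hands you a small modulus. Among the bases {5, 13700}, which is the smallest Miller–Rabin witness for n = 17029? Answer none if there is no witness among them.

none

n − 1 = 17028 = 2^2 · 4257, so s = 2 and d = 4257.
Base 5: x_0 = 5^4257 mod 17029 = 1. x_0 = 1, so 5 is not a witness.
Base 13700: x_0 = 13700^4257 mod 17029 = 7375. x_0 is neither 1 nor 17028, so continue squaring. x_1 = 7375^2 mod 17029 = 17028. x_1 ≡ −1, so 13700 is not a witness.
No listed base is a witness for 17029.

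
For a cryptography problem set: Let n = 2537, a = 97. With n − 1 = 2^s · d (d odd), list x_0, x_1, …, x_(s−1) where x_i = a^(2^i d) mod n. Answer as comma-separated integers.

2400, 1010, 226

n − 1 = 2536 = 2^3 · 317, so s = 3 and d = 317.
x_0 = 97^317 mod 2537 = 2400.
x_1 = 2400^2 mod 2537 = 1010.
x_2 = 1010^2 mod 2537 = 226.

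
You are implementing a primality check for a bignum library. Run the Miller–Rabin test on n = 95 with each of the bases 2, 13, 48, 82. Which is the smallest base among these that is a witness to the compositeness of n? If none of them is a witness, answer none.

n − 1 = 94 = 2^1 · 47, so s = 1 and d = 47.
Base 2: x_0 = 2^47 mod 95 = 53. x_0 ∉ {1, 94} and s = 1, so 2 is a Miller–Rabin witness and 95 is composite.
Base 13: x_0 = 13^47 mod 95 = 2. x_0 ∉ {1, 94} and s = 1, so 13 is a Miller–Rabin witness and 95 is composite.
Base 48: x_0 = 48^47 mod 95 = 52. x_0 ∉ {1, 94} and s = 1, so 48 is a Miller–Rabin witness and 95 is composite.
Base 82: x_0 = 82^47 mod 95 = 93. x_0 ∉ {1, 94} and s = 1, so 82 is a Miller–Rabin witness and 95 is composite.
The smallest witness among the given bases is 2.

2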